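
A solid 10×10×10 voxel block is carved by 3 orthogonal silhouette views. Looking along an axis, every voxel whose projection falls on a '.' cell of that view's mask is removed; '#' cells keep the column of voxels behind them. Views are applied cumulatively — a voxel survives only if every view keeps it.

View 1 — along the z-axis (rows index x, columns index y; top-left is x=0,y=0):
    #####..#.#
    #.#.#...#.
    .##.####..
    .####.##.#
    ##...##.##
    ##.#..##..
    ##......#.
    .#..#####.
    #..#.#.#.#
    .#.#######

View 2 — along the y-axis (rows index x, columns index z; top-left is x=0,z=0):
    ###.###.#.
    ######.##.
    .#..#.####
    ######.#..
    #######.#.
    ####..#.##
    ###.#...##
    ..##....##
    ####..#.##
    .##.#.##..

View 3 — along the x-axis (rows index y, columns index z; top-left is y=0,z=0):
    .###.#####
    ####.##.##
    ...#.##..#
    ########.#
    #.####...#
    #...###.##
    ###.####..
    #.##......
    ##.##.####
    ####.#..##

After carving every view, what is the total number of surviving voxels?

voxel count = 238

before carving: 1000 voxels (10×10×10)
V1 z: intersect with XY mask (57 set) -- 570 left
V2 y: intersect with XZ mask (65 set) -- 366 left
V3 x: intersect with YZ mask (66 set) -- 238 left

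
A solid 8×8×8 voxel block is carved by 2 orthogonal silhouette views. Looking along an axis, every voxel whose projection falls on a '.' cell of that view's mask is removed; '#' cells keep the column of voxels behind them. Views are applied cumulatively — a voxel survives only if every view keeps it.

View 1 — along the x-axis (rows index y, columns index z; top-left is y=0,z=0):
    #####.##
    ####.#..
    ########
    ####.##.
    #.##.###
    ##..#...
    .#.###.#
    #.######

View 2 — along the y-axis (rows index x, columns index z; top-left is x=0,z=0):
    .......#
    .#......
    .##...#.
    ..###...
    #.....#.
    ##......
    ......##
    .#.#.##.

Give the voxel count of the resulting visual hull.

remaining voxels: 105

before carving: 512 voxels (8×8×8)
[1] x-view keeps 47 columns → grid now 376
[2] y-view keeps 18 columns → grid now 105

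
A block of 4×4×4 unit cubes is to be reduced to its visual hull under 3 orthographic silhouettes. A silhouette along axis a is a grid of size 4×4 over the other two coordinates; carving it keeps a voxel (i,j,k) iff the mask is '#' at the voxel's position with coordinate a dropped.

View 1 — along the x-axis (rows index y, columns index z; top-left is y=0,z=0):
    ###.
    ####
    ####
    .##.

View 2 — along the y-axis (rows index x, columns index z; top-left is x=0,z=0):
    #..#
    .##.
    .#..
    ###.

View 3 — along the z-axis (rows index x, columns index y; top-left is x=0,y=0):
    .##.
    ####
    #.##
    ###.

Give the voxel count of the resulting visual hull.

full grid |V| = 64
[1] x-view keeps 13 columns → grid now 52
[2] y-view keeps 8 columns → grid now 28
[3] z-view keeps 12 columns → grid now 24

voxel count = 24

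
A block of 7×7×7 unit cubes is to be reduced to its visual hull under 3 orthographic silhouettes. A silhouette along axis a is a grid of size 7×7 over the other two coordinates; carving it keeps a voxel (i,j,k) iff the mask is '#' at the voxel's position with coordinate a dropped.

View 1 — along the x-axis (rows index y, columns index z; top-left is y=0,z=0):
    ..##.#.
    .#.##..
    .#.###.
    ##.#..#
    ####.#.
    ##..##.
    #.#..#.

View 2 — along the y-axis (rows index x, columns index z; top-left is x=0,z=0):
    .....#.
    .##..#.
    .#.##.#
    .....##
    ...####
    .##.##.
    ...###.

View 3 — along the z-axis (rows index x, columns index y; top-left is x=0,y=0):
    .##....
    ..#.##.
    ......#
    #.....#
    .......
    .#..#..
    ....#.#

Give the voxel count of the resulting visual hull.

full grid |V| = 343
carve view 1 (along x, YZ-mask fill 26/49): 182 voxels remain
carve view 2 (along y, XZ-mask fill 21/49): 81 voxels remain
carve view 3 (along z, XY-mask fill 12/49): 18 voxels remain

18 voxels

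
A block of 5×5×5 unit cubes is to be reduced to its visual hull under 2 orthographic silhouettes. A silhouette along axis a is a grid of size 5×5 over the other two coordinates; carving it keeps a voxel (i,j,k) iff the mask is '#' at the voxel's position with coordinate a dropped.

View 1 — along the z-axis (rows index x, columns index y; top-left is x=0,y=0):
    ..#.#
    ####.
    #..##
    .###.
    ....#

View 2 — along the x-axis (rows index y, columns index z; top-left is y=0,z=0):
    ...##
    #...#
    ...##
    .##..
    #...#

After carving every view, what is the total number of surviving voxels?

initial block: 5^3 = 125
V1 z: intersect with XY mask (13 set) -- 65 left
V2 x: intersect with YZ mask (10 set) -- 26 left

remaining voxels: 26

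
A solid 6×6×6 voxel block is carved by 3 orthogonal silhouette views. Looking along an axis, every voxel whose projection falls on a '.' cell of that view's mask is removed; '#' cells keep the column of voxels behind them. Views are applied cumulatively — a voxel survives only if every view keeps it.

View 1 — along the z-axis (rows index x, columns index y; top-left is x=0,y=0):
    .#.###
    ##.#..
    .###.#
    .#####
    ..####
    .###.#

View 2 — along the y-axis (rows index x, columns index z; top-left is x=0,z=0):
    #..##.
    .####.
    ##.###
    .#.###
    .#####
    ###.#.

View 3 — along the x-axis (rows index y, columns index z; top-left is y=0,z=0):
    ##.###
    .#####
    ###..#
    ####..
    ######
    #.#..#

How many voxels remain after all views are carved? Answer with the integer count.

before carving: 216 voxels (6×6×6)
carve view 1 (along z, XY-mask fill 24/36): 144 voxels remain
carve view 2 (along y, XZ-mask fill 25/36): 100 voxels remain
carve view 3 (along x, YZ-mask fill 27/36): 67 voxels remain

remaining voxels: 67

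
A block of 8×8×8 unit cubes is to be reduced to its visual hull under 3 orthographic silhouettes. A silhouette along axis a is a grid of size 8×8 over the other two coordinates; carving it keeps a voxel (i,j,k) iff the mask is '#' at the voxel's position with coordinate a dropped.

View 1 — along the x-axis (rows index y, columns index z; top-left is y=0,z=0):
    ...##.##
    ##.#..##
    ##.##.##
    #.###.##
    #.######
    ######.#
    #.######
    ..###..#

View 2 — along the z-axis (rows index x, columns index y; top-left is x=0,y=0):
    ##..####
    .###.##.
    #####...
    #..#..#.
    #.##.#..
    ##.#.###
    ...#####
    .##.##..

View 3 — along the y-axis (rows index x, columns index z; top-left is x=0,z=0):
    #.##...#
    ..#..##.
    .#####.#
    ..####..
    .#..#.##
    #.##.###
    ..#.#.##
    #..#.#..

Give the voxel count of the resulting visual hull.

124 voxels

start: 8×8×8 = 512 voxels
[1] x-view keeps 46 columns → grid now 368
[2] z-view keeps 38 columns → grid now 222
[3] y-view keeps 34 columns → grid now 124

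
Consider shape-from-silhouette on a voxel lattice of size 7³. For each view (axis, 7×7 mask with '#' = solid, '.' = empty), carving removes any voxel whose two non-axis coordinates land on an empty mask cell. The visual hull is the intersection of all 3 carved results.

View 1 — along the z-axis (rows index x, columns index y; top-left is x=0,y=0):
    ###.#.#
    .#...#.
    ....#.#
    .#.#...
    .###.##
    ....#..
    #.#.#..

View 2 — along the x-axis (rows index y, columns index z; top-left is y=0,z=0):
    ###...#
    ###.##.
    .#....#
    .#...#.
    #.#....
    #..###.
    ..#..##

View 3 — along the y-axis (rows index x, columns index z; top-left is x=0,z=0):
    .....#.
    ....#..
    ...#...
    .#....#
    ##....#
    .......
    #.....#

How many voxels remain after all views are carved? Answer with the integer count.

17 voxels

start: 7×7×7 = 343 voxels
step 1: project along z, AND mask (20/49) → |grid| = 140
step 2: project along x, AND mask (22/49) → |grid| = 63
step 3: project along y, AND mask (10/49) → |grid| = 17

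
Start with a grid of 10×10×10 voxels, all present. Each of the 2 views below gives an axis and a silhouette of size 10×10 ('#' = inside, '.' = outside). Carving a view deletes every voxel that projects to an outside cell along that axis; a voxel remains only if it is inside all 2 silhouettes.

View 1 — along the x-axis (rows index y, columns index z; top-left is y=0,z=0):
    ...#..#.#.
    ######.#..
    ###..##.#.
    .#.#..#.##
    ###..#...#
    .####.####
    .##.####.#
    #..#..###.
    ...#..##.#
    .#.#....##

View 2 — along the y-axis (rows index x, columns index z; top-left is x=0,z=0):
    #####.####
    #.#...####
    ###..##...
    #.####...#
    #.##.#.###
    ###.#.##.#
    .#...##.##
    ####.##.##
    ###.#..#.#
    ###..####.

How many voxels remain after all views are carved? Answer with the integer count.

initial block: 10^3 = 1000
  1. axis=0 (YZ plane), |mask|=54  ⇒  voxels=540
  2. axis=1 (XZ plane), |mask|=66  ⇒  voxels=357

voxel count = 357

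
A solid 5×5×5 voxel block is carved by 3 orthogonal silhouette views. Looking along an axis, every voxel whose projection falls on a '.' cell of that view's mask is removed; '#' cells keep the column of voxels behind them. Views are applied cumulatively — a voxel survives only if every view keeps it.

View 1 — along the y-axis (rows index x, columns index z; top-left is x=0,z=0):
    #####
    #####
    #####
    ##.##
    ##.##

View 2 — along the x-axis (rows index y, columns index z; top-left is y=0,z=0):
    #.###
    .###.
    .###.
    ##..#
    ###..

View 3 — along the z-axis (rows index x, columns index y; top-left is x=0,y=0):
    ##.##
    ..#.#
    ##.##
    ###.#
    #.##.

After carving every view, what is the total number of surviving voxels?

voxel count = 49

full grid |V| = 125
  1. axis=1 (XZ plane), |mask|=23  ⇒  voxels=115
  2. axis=0 (YZ plane), |mask|=16  ⇒  voxels=72
  3. axis=2 (XY plane), |mask|=17  ⇒  voxels=49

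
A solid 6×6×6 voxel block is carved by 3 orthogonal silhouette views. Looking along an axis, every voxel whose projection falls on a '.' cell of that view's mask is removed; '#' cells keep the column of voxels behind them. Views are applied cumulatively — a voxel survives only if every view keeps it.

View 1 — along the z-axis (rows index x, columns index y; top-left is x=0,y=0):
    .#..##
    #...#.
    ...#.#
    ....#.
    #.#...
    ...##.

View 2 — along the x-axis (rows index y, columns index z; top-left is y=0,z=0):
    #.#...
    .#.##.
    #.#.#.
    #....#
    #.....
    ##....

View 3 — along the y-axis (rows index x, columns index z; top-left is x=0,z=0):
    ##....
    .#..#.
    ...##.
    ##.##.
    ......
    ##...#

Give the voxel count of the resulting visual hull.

remaining voxels: 8

full grid |V| = 216
after view 1 [z-axis, 12 of 36 cells solid] → remaining = 72
after view 2 [x-axis, 13 of 36 cells solid] → remaining = 22
after view 3 [y-axis, 13 of 36 cells solid] → remaining = 8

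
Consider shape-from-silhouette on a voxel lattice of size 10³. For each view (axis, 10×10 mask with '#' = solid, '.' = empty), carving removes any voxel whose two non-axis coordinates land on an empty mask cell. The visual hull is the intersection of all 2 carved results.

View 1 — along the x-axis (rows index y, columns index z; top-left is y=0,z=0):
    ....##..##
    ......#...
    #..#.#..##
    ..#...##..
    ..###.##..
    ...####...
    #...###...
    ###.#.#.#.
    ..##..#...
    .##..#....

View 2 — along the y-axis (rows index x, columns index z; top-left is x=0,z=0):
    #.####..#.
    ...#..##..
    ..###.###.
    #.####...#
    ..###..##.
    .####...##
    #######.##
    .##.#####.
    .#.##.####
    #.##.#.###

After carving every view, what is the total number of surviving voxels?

voxel count = 242

full grid |V| = 1000
step 1: project along x, AND mask (38/100) → |grid| = 380
step 2: project along y, AND mask (62/100) → |grid| = 242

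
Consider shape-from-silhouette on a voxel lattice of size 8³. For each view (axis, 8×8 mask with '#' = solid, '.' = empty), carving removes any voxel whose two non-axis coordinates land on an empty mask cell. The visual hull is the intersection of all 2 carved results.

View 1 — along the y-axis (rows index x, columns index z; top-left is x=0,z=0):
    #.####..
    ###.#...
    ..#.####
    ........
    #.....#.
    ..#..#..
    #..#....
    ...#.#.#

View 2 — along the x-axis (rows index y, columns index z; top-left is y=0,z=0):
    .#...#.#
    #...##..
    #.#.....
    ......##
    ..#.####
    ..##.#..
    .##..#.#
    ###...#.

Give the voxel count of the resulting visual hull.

before carving: 512 voxels (8×8×8)
after view 1 [y-axis, 23 of 64 cells solid] → remaining = 184
after view 2 [x-axis, 26 of 64 cells solid] → remaining = 78

|visual hull| = 78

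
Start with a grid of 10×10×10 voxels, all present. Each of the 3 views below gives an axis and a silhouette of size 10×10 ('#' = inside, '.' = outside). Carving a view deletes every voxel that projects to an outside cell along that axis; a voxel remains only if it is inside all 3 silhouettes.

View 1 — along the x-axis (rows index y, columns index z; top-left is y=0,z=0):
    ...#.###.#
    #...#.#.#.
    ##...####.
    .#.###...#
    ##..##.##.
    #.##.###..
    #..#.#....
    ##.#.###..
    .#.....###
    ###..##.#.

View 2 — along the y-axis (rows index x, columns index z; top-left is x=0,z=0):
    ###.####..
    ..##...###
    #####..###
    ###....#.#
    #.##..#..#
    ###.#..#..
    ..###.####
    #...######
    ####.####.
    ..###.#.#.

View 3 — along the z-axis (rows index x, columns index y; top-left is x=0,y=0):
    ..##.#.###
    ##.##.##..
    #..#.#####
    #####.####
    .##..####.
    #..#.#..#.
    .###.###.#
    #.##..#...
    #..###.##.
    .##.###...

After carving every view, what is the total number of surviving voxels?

initial block: 10^3 = 1000
[1] x-view keeps 51 columns → grid now 510
[2] y-view keeps 62 columns → grid now 301
[3] z-view keeps 60 columns → grid now 176

remaining voxels: 176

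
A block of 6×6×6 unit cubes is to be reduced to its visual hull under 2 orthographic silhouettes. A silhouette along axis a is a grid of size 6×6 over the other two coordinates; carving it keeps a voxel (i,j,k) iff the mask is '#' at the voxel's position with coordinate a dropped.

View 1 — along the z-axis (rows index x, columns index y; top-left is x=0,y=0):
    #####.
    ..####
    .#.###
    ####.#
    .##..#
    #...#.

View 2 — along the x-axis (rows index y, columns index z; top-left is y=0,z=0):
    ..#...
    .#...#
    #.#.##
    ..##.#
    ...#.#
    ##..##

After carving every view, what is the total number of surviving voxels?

63 voxels

full grid |V| = 216
carve view 1 (along z, XY-mask fill 23/36): 138 voxels remain
carve view 2 (along x, YZ-mask fill 16/36): 63 voxels remain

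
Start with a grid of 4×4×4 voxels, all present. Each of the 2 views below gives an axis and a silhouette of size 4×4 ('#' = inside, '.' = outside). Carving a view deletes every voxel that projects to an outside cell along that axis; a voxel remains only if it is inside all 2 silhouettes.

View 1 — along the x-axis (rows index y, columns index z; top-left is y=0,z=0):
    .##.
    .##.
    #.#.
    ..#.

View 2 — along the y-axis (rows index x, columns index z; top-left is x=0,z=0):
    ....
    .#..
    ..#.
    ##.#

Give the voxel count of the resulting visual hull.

voxel count = 9

before carving: 64 voxels (4×4×4)
  1. axis=0 (YZ plane), |mask|=7  ⇒  voxels=28
  2. axis=1 (XZ plane), |mask|=5  ⇒  voxels=9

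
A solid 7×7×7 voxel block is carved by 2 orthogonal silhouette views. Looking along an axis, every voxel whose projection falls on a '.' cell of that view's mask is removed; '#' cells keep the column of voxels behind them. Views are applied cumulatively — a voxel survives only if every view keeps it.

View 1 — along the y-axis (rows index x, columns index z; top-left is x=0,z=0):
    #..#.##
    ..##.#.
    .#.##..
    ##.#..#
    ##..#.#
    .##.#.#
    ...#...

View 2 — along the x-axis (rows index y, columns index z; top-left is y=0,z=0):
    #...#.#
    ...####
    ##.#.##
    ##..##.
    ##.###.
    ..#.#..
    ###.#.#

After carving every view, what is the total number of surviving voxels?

initial block: 7^3 = 343
[1] y-view keeps 23 columns → grid now 161
[2] x-view keeps 28 columns → grid now 92

|visual hull| = 92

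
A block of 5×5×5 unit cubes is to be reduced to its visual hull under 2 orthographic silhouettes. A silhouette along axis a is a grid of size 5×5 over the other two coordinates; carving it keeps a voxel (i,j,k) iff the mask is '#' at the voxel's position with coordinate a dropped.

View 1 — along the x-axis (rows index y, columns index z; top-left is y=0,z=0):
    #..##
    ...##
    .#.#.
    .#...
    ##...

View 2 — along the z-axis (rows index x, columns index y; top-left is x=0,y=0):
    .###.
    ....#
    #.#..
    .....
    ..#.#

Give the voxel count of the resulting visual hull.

start: 5×5×5 = 125 voxels
[1] x-view keeps 10 columns → grid now 50
[2] z-view keeps 8 columns → grid now 16

voxel count = 16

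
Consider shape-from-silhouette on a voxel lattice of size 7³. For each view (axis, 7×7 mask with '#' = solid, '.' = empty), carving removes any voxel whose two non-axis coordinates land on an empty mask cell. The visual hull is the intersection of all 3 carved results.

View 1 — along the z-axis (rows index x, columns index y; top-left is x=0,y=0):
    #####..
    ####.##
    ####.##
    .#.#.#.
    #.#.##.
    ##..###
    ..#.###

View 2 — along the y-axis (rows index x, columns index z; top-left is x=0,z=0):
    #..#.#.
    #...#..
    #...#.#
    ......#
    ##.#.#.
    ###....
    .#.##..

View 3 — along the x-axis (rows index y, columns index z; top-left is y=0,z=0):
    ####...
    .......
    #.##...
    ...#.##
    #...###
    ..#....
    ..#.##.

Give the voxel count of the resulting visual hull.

|visual hull| = 32

full grid |V| = 343
V1 z: intersect with XY mask (33 set) -- 231 left
V2 y: intersect with XZ mask (19 set) -- 91 left
V3 x: intersect with YZ mask (18 set) -- 32 left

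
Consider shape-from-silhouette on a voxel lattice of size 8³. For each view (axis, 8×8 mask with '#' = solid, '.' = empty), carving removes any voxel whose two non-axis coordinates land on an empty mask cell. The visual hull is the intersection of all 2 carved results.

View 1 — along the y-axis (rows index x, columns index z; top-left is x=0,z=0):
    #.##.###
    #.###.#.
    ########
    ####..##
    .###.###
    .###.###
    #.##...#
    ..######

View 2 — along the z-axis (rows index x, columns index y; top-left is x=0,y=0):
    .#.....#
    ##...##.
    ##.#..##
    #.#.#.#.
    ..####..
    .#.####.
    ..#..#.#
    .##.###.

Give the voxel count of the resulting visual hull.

192 voxels

start: 8×8×8 = 512 voxels
after view 1 [y-axis, 47 of 64 cells solid] → remaining = 376
after view 2 [z-axis, 32 of 64 cells solid] → remaining = 192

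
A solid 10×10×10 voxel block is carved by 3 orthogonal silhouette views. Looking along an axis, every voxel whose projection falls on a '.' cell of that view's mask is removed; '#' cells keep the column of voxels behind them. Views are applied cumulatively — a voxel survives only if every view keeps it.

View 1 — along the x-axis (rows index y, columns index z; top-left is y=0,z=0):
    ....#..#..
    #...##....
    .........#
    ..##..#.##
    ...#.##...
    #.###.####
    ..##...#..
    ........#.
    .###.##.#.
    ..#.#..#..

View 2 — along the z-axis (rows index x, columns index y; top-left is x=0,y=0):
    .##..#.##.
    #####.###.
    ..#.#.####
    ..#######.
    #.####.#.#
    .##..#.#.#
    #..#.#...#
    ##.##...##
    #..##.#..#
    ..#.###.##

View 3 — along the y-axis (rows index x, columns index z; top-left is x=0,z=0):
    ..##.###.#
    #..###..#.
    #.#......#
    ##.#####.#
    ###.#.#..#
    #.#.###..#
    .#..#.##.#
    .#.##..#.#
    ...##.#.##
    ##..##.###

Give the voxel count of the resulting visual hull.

|visual hull| = 113

before carving: 1000 voxels (10×10×10)
step 1: project along x, AND mask (35/100) → |grid| = 350
step 2: project along z, AND mask (59/100) → |grid| = 206
step 3: project along y, AND mask (56/100) → |grid| = 113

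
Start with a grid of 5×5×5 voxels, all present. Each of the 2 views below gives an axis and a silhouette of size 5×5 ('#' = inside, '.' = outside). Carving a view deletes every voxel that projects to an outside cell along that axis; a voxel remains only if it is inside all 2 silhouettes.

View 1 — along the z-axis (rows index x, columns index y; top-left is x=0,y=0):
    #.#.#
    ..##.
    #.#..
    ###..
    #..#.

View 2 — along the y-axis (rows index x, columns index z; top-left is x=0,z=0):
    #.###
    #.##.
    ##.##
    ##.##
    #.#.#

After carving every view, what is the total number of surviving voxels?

|visual hull| = 44

before carving: 125 voxels (5×5×5)
after view 1 [z-axis, 12 of 25 cells solid] → remaining = 60
after view 2 [y-axis, 18 of 25 cells solid] → remaining = 44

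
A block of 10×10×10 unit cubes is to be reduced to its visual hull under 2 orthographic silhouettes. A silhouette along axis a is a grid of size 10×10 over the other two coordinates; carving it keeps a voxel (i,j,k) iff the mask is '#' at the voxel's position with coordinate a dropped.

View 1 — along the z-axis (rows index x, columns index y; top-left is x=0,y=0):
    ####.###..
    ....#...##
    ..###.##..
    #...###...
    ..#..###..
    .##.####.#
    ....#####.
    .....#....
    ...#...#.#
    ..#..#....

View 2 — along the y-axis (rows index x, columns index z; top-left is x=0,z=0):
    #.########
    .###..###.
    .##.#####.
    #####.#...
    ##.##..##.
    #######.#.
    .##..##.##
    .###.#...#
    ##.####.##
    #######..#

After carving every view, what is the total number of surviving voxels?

start: 10×10×10 = 1000 voxels
  1. axis=2 (XY plane), |mask|=41  ⇒  voxels=410
  2. axis=1 (XZ plane), |mask|=69  ⇒  voxels=295

295 voxels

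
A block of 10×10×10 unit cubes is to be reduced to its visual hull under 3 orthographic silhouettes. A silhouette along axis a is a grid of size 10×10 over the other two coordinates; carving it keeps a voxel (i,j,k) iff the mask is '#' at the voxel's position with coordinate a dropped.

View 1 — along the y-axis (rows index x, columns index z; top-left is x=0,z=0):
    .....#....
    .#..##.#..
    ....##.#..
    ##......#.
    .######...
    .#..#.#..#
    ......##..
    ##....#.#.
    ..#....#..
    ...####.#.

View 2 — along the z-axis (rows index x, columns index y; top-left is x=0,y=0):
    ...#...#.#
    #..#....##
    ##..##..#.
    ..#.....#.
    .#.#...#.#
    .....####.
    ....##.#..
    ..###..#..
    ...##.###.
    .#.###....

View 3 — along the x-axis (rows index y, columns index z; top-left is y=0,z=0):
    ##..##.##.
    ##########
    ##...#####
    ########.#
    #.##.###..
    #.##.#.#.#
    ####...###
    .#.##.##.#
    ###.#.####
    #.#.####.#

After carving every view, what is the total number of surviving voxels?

104 voxels

full grid |V| = 1000
V1 y: intersect with XZ mask (34 set) -- 340 left
V2 z: intersect with XY mask (38 set) -- 132 left
V3 x: intersect with YZ mask (72 set) -- 104 left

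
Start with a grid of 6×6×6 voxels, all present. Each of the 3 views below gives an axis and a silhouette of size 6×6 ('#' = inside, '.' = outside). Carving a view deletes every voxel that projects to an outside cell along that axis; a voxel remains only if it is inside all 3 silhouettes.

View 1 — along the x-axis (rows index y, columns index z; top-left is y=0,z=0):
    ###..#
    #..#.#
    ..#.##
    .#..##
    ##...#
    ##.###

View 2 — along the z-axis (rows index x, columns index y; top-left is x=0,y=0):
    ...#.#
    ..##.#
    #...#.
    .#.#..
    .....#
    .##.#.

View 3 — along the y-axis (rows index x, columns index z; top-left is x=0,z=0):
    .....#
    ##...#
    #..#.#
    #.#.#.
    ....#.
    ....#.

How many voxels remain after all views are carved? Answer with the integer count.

full grid |V| = 216
step 1: project along x, AND mask (21/36) → |grid| = 126
step 2: project along z, AND mask (13/36) → |grid| = 46
step 3: project along y, AND mask (12/36) → |grid| = 16

|visual hull| = 16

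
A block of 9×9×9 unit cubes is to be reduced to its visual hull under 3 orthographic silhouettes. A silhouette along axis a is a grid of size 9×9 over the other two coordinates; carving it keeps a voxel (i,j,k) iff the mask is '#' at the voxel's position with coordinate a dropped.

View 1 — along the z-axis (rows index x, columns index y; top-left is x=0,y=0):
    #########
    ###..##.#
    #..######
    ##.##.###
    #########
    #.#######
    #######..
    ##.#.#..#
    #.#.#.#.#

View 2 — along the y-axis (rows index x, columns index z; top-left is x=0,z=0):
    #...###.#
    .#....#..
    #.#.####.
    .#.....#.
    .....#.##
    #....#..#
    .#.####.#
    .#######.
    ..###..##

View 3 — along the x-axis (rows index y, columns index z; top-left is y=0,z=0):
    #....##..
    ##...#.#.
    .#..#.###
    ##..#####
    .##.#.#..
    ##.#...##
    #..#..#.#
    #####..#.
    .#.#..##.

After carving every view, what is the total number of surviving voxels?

initial block: 9^3 = 729
V1 z: intersect with XY mask (63 set) -- 567 left
V2 y: intersect with XZ mask (39 set) -- 266 left
V3 x: intersect with YZ mask (42 set) -- 133 left

voxel count = 133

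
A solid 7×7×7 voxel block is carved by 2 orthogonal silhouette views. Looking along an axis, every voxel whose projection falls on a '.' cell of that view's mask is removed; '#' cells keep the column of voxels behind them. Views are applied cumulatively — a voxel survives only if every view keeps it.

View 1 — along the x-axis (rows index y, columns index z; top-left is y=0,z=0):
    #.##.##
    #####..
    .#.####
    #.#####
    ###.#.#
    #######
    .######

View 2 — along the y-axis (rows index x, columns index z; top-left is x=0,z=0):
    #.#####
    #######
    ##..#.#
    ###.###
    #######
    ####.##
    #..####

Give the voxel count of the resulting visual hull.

228 voxels

full grid |V| = 343
after view 1 [x-axis, 39 of 49 cells solid] → remaining = 273
after view 2 [y-axis, 41 of 49 cells solid] → remaining = 228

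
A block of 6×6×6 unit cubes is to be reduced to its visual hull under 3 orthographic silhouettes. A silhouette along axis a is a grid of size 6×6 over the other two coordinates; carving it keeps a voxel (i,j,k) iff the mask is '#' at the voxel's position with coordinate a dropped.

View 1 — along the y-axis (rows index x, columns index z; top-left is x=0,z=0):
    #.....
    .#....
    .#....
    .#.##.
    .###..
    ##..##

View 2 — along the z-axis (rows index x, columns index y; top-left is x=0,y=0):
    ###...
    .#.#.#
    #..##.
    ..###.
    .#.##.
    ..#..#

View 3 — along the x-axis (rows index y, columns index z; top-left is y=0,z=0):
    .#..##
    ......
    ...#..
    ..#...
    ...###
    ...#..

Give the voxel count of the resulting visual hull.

remaining voxels: 6

before carving: 216 voxels (6×6×6)
after view 1 [y-axis, 13 of 36 cells solid] → remaining = 78
after view 2 [z-axis, 17 of 36 cells solid] → remaining = 35
after view 3 [x-axis, 9 of 36 cells solid] → remaining = 6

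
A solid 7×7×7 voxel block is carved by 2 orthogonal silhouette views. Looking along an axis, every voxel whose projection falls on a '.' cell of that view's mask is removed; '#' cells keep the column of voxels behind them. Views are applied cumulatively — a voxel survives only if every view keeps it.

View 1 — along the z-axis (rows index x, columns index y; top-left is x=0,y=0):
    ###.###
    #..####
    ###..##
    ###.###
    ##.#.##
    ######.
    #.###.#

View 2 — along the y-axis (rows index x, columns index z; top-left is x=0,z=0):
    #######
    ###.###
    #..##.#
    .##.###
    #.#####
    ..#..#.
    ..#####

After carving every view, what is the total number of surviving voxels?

before carving: 343 voxels (7×7×7)
V1 z: intersect with XY mask (38 set) -- 266 left
V2 y: intersect with XZ mask (35 set) -- 189 left

|visual hull| = 189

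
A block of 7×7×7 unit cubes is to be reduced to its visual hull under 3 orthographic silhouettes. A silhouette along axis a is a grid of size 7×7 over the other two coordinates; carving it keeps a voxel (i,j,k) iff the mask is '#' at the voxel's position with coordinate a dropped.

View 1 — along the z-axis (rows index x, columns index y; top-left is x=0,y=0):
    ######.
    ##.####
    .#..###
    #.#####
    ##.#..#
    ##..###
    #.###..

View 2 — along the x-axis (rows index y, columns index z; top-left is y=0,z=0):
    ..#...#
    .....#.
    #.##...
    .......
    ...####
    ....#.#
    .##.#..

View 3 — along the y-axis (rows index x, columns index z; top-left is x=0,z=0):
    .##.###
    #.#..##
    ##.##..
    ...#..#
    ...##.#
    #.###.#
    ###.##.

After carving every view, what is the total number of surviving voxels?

|visual hull| = 42

before carving: 343 voxels (7×7×7)
V1 z: intersect with XY mask (35 set) -- 245 left
V2 x: intersect with YZ mask (15 set) -- 75 left
V3 y: intersect with XZ mask (28 set) -- 42 left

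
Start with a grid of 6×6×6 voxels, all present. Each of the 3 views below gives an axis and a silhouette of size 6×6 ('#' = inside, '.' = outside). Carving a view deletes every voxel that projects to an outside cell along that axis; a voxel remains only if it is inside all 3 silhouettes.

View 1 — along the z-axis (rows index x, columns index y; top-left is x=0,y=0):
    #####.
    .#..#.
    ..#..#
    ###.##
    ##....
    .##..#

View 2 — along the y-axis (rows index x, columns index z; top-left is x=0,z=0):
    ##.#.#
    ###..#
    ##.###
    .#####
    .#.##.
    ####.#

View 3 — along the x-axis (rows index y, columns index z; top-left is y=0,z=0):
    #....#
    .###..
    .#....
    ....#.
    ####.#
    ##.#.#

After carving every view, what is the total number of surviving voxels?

remaining voxels: 42

start: 6×6×6 = 216 voxels
after view 1 [z-axis, 19 of 36 cells solid] → remaining = 114
after view 2 [y-axis, 26 of 36 cells solid] → remaining = 84
after view 3 [x-axis, 16 of 36 cells solid] → remaining = 42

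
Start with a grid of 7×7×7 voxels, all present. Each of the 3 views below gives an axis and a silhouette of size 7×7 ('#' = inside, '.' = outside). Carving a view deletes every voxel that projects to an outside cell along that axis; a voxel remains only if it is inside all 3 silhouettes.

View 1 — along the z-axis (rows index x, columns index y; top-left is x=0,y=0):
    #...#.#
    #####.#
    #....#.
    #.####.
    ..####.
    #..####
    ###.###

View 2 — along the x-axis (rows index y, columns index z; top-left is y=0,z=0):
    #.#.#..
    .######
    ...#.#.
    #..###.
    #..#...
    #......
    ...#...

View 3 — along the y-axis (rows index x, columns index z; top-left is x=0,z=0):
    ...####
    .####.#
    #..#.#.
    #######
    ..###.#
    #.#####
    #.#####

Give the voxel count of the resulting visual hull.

|visual hull| = 58

start: 7×7×7 = 343 voxels
[1] z-view keeps 31 columns → grid now 217
[2] x-view keeps 19 columns → grid now 75
[3] y-view keeps 35 columns → grid now 58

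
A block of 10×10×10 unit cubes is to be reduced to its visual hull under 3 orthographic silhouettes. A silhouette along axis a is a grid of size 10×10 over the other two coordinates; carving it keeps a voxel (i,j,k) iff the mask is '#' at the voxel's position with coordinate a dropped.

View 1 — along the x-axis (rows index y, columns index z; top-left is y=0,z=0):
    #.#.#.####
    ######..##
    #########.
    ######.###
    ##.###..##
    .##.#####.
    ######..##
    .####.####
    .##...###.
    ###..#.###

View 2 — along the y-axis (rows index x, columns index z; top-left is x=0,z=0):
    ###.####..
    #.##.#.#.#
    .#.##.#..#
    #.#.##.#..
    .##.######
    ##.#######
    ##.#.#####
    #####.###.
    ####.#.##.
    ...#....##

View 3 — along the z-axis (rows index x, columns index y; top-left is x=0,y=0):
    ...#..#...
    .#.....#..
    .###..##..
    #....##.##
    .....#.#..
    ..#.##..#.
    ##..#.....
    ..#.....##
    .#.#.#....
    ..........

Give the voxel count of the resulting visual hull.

full grid |V| = 1000
step 1: project along x, AND mask (75/100) → |grid| = 750
step 2: project along y, AND mask (66/100) → |grid| = 493
step 3: project along z, AND mask (29/100) → |grid| = 151

voxel count = 151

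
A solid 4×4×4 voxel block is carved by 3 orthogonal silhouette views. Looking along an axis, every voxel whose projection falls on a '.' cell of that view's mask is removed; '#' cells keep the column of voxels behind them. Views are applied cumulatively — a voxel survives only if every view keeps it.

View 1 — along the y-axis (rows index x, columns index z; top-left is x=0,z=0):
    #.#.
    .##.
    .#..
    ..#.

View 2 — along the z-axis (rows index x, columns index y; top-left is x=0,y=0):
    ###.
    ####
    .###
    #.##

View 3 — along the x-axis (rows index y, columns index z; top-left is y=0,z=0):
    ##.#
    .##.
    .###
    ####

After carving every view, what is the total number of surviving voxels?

15 voxels

start: 4×4×4 = 64 voxels
carve view 1 (along y, XZ-mask fill 6/16): 24 voxels remain
carve view 2 (along z, XY-mask fill 13/16): 20 voxels remain
carve view 3 (along x, YZ-mask fill 12/16): 15 voxels remain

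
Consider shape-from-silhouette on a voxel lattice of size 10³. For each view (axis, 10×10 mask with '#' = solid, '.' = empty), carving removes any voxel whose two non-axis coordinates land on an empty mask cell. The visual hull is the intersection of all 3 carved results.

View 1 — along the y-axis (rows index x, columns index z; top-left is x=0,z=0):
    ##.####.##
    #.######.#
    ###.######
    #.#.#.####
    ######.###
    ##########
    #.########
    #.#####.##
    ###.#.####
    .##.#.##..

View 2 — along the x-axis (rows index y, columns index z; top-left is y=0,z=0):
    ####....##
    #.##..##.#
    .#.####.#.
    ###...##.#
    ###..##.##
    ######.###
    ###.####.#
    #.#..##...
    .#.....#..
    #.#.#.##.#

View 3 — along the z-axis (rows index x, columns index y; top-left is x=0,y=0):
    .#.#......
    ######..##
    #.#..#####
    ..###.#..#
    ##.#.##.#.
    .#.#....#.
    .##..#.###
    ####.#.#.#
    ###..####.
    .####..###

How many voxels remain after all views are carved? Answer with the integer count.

voxel count = 276

before carving: 1000 voxels (10×10×10)
  1. axis=1 (XZ plane), |mask|=81  ⇒  voxels=810
  2. axis=0 (YZ plane), |mask|=60  ⇒  voxels=491
  3. axis=2 (XY plane), |mask|=58  ⇒  voxels=276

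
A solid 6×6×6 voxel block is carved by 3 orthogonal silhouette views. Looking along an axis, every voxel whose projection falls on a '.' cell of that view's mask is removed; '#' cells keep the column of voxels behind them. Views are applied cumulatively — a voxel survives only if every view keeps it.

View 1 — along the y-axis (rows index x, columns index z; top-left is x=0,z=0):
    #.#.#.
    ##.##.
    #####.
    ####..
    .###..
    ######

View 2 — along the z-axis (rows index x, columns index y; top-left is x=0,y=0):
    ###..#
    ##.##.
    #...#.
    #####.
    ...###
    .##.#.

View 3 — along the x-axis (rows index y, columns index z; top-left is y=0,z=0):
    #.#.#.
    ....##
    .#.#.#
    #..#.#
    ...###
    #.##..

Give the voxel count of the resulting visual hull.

37 voxels

full grid |V| = 216
[1] y-view keeps 25 columns → grid now 150
[2] z-view keeps 21 columns → grid now 85
[3] x-view keeps 17 columns → grid now 37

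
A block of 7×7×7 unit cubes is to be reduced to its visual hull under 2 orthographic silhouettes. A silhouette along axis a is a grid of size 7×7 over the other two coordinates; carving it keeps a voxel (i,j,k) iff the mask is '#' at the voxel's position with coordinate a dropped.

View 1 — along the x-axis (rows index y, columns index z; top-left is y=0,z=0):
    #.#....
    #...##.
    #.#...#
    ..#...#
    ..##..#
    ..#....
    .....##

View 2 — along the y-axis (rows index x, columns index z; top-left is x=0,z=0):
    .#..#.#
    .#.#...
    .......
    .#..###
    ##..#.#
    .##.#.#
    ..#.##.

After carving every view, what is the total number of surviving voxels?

start: 7×7×7 = 343 voxels
carve view 1 (along x, YZ-mask fill 16/49): 112 voxels remain
carve view 2 (along y, XZ-mask fill 20/49): 39 voxels remain

|visual hull| = 39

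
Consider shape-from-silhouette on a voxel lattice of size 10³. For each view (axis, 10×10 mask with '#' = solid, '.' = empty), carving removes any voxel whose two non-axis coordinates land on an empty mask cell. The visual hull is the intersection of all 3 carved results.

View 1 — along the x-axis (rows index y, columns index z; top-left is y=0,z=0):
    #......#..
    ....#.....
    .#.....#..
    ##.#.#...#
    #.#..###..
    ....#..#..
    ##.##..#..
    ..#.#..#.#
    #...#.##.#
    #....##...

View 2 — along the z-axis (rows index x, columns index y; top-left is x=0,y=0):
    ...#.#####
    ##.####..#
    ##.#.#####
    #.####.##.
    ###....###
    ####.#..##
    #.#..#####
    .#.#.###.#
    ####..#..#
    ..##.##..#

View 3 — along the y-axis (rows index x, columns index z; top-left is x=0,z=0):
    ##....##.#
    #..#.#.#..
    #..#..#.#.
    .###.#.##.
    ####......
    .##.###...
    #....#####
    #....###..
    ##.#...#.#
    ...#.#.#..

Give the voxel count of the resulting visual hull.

full grid |V| = 1000
step 1: project along x, AND mask (34/100) → |grid| = 340
step 2: project along z, AND mask (65/100) → |grid| = 214
step 3: project along y, AND mask (46/100) → |grid| = 109

|visual hull| = 109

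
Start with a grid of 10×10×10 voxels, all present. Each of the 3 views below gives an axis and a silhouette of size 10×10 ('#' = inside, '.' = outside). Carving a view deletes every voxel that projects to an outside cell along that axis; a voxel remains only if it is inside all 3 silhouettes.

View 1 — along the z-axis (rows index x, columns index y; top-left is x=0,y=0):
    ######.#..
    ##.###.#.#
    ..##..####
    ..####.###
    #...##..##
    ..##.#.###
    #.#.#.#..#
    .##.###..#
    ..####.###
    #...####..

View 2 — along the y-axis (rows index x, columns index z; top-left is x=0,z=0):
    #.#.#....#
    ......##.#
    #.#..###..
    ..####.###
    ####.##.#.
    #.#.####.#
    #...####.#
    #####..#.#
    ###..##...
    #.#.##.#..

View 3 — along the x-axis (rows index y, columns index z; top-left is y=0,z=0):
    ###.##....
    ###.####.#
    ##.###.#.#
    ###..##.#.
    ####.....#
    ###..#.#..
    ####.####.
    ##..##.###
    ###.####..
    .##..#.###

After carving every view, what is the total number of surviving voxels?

initial block: 10^3 = 1000
V1 z: intersect with XY mask (61 set) -- 610 left
V2 y: intersect with XZ mask (56 set) -- 337 left
V3 x: intersect with YZ mask (64 set) -- 221 left

voxel count = 221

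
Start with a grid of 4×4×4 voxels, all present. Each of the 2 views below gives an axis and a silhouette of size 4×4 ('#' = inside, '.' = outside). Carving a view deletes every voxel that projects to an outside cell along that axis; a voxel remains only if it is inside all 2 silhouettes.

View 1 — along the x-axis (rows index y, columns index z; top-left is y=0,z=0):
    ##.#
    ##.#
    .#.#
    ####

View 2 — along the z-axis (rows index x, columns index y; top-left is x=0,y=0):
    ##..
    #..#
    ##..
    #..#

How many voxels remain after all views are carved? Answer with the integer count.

26 voxels

full grid |V| = 64
V1 x: intersect with YZ mask (12 set) -- 48 left
V2 z: intersect with XY mask (8 set) -- 26 left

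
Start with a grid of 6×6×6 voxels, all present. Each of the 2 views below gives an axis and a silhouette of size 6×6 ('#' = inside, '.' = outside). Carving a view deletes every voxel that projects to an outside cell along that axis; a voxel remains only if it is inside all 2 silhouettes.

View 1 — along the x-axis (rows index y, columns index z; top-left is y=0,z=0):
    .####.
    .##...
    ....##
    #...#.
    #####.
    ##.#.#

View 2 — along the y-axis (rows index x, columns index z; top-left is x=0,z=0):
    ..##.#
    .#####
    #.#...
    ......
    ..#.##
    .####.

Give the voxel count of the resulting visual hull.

53 voxels

before carving: 216 voxels (6×6×6)
V1 x: intersect with YZ mask (19 set) -- 114 left
V2 y: intersect with XZ mask (17 set) -- 53 left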